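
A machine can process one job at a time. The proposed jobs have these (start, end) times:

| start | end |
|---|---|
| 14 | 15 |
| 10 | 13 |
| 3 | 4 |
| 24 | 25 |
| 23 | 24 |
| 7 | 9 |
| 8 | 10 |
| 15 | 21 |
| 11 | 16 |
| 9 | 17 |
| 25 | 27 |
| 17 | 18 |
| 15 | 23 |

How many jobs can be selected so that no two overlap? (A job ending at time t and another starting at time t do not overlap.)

8

By end time: (3,4), (7,9), (8,10), (10,13), (14,15), (11,16), (9,17), (17,18), (15,21), (15,23), (23,24), (24,25), (25,27).
Pick (3,4); next start ≥ 4 → (7,9); next start ≥ 9 → (10,13); next start ≥ 13 → (14,15); next start ≥ 15 → (17,18); next start ≥ 18 → (23,24); next start ≥ 24 → (24,25); next start ≥ 25 → (25,27).
Selected 8 jobs.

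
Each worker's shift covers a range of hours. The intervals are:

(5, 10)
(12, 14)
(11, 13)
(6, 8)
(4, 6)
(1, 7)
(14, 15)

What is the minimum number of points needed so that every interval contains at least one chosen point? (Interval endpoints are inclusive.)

Sorted: [4,6] [1,7] [6,8] [5,10] [11,13] [12,14] [14,15]
{[4,6],[1,7],[6,8],[5,10]} hit by 6; {[11,13],[12,14]} hit by 13; {[14,15]} hit by 15.
Points: 6, 13, 15 (3 total).

3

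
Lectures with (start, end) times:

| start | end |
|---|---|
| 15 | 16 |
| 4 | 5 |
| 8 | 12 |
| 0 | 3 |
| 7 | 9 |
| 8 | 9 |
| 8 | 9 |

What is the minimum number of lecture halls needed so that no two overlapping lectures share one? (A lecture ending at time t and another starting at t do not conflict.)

The answer is the maximum number of intervals overlapping at any instant.
starts: [0, 4, 7, 8, 8, 8, 15]
ends:   [3, 5, 9, 9, 9, 12, 16]
s0→1 e3→0 s4→1 e5→0 s7→1 s8→2 s8→3 s8→4  — peak 4.

4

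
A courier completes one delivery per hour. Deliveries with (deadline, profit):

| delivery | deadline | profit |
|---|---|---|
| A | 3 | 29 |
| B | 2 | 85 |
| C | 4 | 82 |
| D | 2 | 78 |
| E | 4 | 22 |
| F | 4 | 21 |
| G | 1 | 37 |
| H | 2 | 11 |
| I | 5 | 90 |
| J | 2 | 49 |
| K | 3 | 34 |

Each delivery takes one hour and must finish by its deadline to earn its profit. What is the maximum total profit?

369

Profit order: I=90 B=85 C=82 D=78 J=49 G=37 K=34 A=29 E=22 F=21 H=11
Assign: I→slot 5, B→slot 2, C→slot 4, D→slot 1, J skipped, G skipped, K→slot 3, A skipped, E skipped, F skipped, H skipped.
Slots: [1:D] [2:B] [3:K] [4:C] [5:I]
Profit = 78 + 85 + 34 + 82 + 90 = 369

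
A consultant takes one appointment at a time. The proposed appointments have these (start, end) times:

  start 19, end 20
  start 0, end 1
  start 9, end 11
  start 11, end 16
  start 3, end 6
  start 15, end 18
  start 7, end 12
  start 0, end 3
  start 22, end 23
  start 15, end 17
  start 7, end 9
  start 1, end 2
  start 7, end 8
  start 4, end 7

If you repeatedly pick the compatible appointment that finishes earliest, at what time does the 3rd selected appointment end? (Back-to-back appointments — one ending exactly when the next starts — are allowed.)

By end time: (0,1), (1,2), (0,3), (3,6), (4,7), (7,8), (7,9), (9,11), (7,12), (11,16), (15,17), (15,18), (19,20), (22,23).
Pick (0,1); next start ≥ 1 → (1,2); next start ≥ 2 → (3,6); next start ≥ 6 → (7,8); next start ≥ 8 → (9,11); next start ≥ 11 → (11,16); next start ≥ 16 → (19,20); next start ≥ 20 → (22,23).
Selected: (0,1) (1,2) (3,6) (7,8) (9,11) (11,16) (19,20) (22,23)

6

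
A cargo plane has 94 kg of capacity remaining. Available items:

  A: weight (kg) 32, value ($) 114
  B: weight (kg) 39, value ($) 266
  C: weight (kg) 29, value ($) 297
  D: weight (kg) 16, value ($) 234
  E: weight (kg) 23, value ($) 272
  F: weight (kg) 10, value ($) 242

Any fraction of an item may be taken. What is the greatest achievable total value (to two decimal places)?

Greedy by value/weight ratio, highest first.
Order: F (242/10=24.20) > D (234/16=14.62) > E (272/23=11.83) > C (297/29=10.24) > B (266/39=6.82) > A (114/32=3.56)
Fill: take F (10 @ 242) → take D (16 @ 234) → take E (23 @ 272) → take C (29 @ 297) → take 16/39 of B → 109.13; 94/94 used.
Total value = 1154.13

1154.13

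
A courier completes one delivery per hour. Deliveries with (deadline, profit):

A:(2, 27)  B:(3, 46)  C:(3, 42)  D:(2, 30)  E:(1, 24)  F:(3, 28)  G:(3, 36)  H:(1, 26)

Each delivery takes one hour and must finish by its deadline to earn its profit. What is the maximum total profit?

Profit order: B=46 C=42 G=36 D=30 F=28 A=27 H=26 E=24
Assign: B→slot 3, C→slot 2, G→slot 1, D skipped, F skipped, A skipped, H skipped, E skipped.
Slots: [1:G] [2:C] [3:B]
Profit = 36 + 42 + 46 = 124

124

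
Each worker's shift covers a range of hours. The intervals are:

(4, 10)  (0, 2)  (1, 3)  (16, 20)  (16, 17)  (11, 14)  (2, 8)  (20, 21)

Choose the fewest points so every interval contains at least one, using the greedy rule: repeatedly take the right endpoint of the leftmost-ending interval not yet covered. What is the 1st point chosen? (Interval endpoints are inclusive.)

2

Sorted: [0,2] [1,3] [2,8] [4,10] [11,14] [16,17] [16,20] [20,21]
{[0,2],[1,3],[2,8]} hit by 2; {[4,10]} hit by 10; {[11,14]} hit by 14; {[16,17],[16,20]} hit by 17; {[20,21]} hit by 21.
Points: 2, 10, 14, 17, 21 (5 total).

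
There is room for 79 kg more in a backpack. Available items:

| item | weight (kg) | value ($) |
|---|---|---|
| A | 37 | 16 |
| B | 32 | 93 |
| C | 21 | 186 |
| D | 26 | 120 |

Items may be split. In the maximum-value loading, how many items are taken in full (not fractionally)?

Sort by value per unit weight and fill in that order.
Ratios (sorted): C 8.86, D 4.62, B 2.91, A 0.43
take C (21 @ 186); take D (26 @ 120); take B (32 @ 93). Capacity used 79/79.
3 item(s) taken whole.

3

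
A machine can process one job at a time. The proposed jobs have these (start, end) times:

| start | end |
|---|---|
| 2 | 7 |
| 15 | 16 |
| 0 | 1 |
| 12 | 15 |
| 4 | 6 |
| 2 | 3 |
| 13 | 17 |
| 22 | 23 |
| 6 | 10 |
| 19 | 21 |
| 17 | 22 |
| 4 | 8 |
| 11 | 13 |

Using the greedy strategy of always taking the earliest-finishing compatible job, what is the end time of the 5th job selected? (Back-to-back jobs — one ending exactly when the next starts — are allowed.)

Sorted by end: (0,1)  (2,3)  (4,6)  (2,7)  (4,8)  (6,10)  (11,13)  (12,15)  (15,16)  (13,17)  (19,21)  (17,22)  (22,23)
take (0,1); take (2,3); take (4,6); skip (4,8); take (6,10); take (11,13); skip (12,15); take (15,16); skip (13,17); take (19,21); take (22,23).
Selected: (0,1) (2,3) (4,6) (6,10) (11,13) (15,16) (19,21) (22,23)

13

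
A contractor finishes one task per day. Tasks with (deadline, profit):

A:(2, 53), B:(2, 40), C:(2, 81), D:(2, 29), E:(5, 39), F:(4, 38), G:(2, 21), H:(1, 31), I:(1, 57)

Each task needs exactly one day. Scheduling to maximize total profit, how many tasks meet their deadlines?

4

Take jobs in profit order; each goes to the latest open slot no later than its deadline.
Profit order: C=81 I=57 A=53 B=40 E=39 F=38 H=31 D=29 G=21
Assign: C→slot 2, I→slot 1, A skipped, B skipped, E→slot 5, F→slot 4, H skipped, D skipped, G skipped.
Slots: [1:I] [2:C] [4:F] [5:E]
4 of 9 scheduled.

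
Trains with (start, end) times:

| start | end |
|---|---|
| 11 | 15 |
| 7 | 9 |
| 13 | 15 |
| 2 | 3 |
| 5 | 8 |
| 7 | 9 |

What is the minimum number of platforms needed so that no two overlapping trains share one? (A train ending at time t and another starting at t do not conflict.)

starts: [2, 5, 7, 7, 11, 13]
ends:   [3, 8, 9, 9, 15, 15]
s2→1 e3→0 s5→1 s7→2 s7→3  — peak 3.

3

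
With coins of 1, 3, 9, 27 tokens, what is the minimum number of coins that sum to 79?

7

79 − 2×27→25 − 2×9→7 − 2×3→1 − 1×1→0
Total coins = 2 + 2 + 2 + 1 = 7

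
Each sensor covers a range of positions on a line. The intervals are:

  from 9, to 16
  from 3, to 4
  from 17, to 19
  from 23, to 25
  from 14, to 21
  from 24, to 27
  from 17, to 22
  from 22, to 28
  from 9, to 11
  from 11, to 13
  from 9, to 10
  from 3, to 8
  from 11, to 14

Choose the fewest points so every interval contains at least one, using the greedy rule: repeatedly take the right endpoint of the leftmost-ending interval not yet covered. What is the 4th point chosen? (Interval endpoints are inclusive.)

By right end: [3,4]  [3,8]  [9,10]  [9,11]  [11,13]  [11,14]  [9,16]  [17,19]  [14,21]  [17,22]  [23,25]  [24,27]  [22,28]
[3,4] uncovered → point at 4; [9,10] uncovered → point at 10; [11,13] uncovered → point at 13; [17,19] uncovered → point at 19; [23,25] uncovered → point at 25.
Points: 4, 10, 13, 19, 25 (5 total).

19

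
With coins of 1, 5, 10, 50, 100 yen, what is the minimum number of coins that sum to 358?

358 − 3×100→58 − 1×50→8 − 1×5→3 − 3×1→0
Total coins = 3 + 1 + 1 + 3 = 8

8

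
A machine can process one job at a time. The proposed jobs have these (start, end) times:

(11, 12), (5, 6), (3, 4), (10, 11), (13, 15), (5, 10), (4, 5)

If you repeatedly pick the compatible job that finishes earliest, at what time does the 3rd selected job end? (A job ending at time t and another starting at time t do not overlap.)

6

Order by finish time; keep every interval that doesn't clash with the previous kept one.
By end time: (3,4), (4,5), (5,6), (5,10), (10,11), (11,12), (13,15).
Pick (3,4); next start ≥ 4 → (4,5); next start ≥ 5 → (5,6); next start ≥ 6 → (10,11); next start ≥ 11 → (11,12); next start ≥ 12 → (13,15).
Selected: (3,4) (4,5) (5,6) (10,11) (11,12) (13,15)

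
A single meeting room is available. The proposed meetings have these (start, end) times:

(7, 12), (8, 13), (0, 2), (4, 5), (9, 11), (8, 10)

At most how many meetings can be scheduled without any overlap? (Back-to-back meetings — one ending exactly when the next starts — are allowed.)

3

Sort by end time and greedily take each interval whose start is ≥ the last chosen end.
By end time: (0,2), (4,5), (8,10), (9,11), (7,12), (8,13).
Pick (0,2); next start ≥ 2 → (4,5); next start ≥ 5 → (8,10).
Selected 3 meetings.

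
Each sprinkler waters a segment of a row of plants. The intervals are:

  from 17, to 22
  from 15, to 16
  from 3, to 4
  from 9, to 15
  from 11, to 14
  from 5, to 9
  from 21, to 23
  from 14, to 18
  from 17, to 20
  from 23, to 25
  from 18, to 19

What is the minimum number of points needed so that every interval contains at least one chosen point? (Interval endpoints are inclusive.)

Sort by right endpoint; whenever an interval is uncovered, place a point at its right end.
Sorted: [3,4] [5,9] [11,14] [9,15] [15,16] [14,18] [18,19] [17,20] [17,22] [21,23] [23,25]
{[3,4]} hit by 4; {[5,9]} hit by 9; {[11,14],[9,15]} hit by 14; {[15,16],[14,18]} hit by 16; {[18,19],[17,20],[17,22]} hit by 19; {[21,23],[23,25]} hit by 23.
Points: 4, 9, 14, 16, 19, 23 (6 total).

6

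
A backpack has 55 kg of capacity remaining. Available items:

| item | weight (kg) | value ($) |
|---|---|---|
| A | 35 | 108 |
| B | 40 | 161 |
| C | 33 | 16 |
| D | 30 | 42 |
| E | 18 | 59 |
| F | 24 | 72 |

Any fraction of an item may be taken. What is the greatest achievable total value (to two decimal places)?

210.17

Greedy by value/weight ratio, highest first.
Order: B (161/40=4.03) > E (59/18=3.28) > A (108/35=3.09) > F (72/24=3.00) > D (42/30=1.40) > C (16/33=0.48)
Fill: take B (40 @ 161) → take 15/18 of E → 49.17; 55/55 used.
Total value = 210.17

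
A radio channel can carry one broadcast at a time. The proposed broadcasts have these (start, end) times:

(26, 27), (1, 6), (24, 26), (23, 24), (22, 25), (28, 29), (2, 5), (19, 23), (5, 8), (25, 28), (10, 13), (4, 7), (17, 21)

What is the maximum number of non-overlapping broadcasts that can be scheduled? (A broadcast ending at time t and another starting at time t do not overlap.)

8

Sort by end time and greedily take each interval whose start is ≥ the last chosen end.
Sorted by end: (2,5)  (1,6)  (4,7)  (5,8)  (10,13)  (17,21)  (19,23)  (23,24)  (22,25)  (24,26)  (26,27)  (25,28)  (28,29)
take (2,5); take (5,8); take (10,13); take (17,21); skip (19,23); take (23,24); skip (22,25); take (24,26); take (26,27); take (28,29).
Selected 8 broadcasts.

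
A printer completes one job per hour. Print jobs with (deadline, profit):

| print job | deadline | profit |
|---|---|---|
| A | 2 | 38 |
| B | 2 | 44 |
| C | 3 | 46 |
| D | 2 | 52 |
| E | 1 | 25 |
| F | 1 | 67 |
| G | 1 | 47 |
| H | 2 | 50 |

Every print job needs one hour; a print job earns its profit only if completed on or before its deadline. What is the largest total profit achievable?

165

Take jobs in profit order; each goes to the latest open slot no later than its deadline.
Profit order: F=67 D=52 H=50 G=47 C=46 B=44 A=38 E=25
Assign: F→slot 1, D→slot 2, H skipped, G skipped, C→slot 3, B skipped, A skipped, E skipped.
Slots: [1:F] [2:D] [3:C]
Profit = 67 + 52 + 46 = 165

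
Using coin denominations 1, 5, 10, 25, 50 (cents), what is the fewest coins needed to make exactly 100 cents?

Use the largest denomination that fits, subtract, and repeat.
100 − 2×50→0
Total coins = 2 = 2

2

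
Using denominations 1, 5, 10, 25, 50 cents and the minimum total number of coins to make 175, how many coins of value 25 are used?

1

175 = 3×50 + 1×25
Count of 25: 1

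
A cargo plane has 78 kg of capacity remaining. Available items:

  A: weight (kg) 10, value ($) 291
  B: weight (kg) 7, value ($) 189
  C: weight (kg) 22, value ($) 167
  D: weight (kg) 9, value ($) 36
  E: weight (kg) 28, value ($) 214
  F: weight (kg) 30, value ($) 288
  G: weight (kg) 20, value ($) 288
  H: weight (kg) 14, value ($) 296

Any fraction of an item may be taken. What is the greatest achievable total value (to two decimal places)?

1323.20

Sort by value per unit weight and fill in that order.
Order: A (291/10=29.10) > B (189/7=27.00) > H (296/14=21.14) > G (288/20=14.40) > F (288/30=9.60) > E (214/28=7.64) > C (167/22=7.59) > D (36/9=4.00)
Fill: take A (10 @ 291) → take B (7 @ 189) → take H (14 @ 296) → take G (20 @ 288) → take 27/30 of F → 259.20; 78/78 used.
Total value = 1323.20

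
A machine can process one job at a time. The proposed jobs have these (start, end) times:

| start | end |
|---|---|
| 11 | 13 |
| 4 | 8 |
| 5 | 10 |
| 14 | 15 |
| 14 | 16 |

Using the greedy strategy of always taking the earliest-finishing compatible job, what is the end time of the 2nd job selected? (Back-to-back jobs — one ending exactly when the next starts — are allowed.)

13

Greedy by earliest finish: after sorting by end time, pick each interval compatible with the last pick.
By end time: (4,8), (5,10), (11,13), (14,15), (14,16).
Pick (4,8); next start ≥ 8 → (11,13); next start ≥ 13 → (14,15).
Selected: (4,8) (11,13) (14,15)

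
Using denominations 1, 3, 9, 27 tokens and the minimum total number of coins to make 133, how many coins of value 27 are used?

4

133 = 4×27 + 2×9 + 2×3 + 1×1
Count of 27: 4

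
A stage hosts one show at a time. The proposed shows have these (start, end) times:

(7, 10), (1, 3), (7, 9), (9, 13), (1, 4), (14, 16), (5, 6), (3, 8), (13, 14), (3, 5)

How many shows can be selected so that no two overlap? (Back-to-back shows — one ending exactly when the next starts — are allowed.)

7

Sort by end time and greedily take each interval whose start is ≥ the last chosen end.
By end time: (1,3), (1,4), (3,5), (5,6), (3,8), (7,9), (7,10), (9,13), (13,14), (14,16).
Pick (1,3); next start ≥ 3 → (3,5); next start ≥ 5 → (5,6); next start ≥ 6 → (7,9); next start ≥ 9 → (9,13); next start ≥ 13 → (13,14); next start ≥ 14 → (14,16).
Selected 7 shows.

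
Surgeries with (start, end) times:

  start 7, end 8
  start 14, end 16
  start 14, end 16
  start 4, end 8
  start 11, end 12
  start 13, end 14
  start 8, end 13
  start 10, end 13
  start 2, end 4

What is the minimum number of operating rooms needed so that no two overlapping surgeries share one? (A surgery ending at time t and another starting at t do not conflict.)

3

Count concurrent intervals with a sweep; the peak is the room count.
Events (time:±→running): 2:+→1 4:-→0 4:+→1 7:+→2 8:-→1 8:-→0 8:+→1 10:+→2 11:+→3 … peak 3.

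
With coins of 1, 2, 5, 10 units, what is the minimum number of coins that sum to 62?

7

62 − 6×10→2 − 1×2→0
Total coins = 6 + 1 = 7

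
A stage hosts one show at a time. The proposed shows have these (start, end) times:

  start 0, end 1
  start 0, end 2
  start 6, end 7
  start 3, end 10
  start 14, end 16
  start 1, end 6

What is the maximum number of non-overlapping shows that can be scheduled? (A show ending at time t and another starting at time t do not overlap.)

Order by finish time; keep every interval that doesn't clash with the previous kept one.
Sorted by end: (0,1)  (0,2)  (1,6)  (6,7)  (3,10)  (14,16)
take (0,1); take (1,6); take (6,7); take (14,16).
Selected 4 shows.

4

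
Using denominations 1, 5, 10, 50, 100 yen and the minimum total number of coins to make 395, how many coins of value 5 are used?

395 − 3×100→95 − 1×50→45 − 4×10→5 − 1×5→0
Count of 5: 1

1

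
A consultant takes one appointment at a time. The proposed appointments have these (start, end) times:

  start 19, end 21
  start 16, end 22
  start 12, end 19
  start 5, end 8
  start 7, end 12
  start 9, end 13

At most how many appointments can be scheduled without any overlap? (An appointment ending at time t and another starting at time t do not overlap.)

Order by finish time; keep every interval that doesn't clash with the previous kept one.
By end time: (5,8), (7,12), (9,13), (12,19), (19,21), (16,22).
Pick (5,8); next start ≥ 8 → (9,13); next start ≥ 13 → (19,21).
Selected 3 appointments.

3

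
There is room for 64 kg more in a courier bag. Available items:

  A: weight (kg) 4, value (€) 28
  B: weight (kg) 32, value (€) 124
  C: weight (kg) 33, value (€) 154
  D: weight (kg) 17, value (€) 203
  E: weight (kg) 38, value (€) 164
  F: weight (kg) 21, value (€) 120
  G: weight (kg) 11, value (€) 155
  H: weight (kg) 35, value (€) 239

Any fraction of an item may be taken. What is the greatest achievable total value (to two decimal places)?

Greedy by value/weight ratio, highest first.
Ratios (sorted): G 14.09, D 11.94, A 7.00, H 6.83, F 5.71, C 4.67, E 4.32, B 3.88
take G (11 @ 155); take D (17 @ 203); take A (4 @ 28); take 32/35 of H → 218.51. Capacity used 64/64.
Total value = 604.51

604.51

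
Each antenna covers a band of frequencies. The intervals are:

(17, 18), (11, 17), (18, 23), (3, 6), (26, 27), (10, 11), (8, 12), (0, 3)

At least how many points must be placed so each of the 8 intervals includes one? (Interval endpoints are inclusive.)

4

Sort by right endpoint; whenever an interval is uncovered, place a point at its right end.
Sorted: [0,3] [3,6] [10,11] [8,12] [11,17] [17,18] [18,23] [26,27]
{[0,3],[3,6]} hit by 3; {[10,11],[8,12],[11,17]} hit by 11; {[17,18],[18,23]} hit by 18; {[26,27]} hit by 27.
Points: 3, 11, 18, 27 (4 total).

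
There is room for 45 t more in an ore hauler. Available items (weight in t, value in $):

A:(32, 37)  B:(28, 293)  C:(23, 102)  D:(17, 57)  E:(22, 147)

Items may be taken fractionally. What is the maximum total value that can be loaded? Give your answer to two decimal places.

406.59

Greedy by value/weight ratio, highest first.
Order: B (293/28=10.46) > E (147/22=6.68) > C (102/23=4.43) > D (57/17=3.35) > A (37/32=1.16)
Fill: take B (28 @ 293) → take 17/22 of E → 113.59; 45/45 used.
Total value = 406.59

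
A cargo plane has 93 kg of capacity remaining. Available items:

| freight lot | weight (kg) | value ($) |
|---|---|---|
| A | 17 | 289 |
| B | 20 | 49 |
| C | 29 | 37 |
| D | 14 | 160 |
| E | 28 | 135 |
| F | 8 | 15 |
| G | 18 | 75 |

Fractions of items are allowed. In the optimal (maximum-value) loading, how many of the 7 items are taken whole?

4

Order: A (289/17=17.00) > D (160/14=11.43) > E (135/28=4.82) > G (75/18=4.17) > B (49/20=2.45) > F (15/8=1.88) > C (37/29=1.28)
Fill: take A (17 @ 289) → take D (14 @ 160) → take E (28 @ 135) → take G (18 @ 75) → take 16/20 of B → 39.20; 93/93 used.
4 item(s) taken whole; one partial (take 16/20 of B).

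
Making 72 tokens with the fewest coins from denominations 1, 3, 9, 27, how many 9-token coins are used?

2

Greedy: take as many of the largest coin as possible, then repeat with the remainder.
72 − 2×27→18 − 2×9→0
Count of 9: 2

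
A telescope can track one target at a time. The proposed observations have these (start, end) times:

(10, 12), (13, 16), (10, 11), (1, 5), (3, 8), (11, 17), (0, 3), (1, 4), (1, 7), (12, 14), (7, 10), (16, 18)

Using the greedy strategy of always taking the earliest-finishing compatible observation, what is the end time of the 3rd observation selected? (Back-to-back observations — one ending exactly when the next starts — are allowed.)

Sort by end time and greedily take each interval whose start is ≥ the last chosen end.
Sorted by end: (0,3)  (1,4)  (1,5)  (1,7)  (3,8)  (7,10)  (10,11)  (10,12)  (12,14)  (13,16)  (11,17)  (16,18)
take (0,3); skip (1,4); skip (1,5); take (3,8); skip (7,10); take (10,11); skip (10,12); take (12,14); skip (11,17); take (16,18).
Selected: (0,3) (3,8) (10,11) (12,14) (16,18)

11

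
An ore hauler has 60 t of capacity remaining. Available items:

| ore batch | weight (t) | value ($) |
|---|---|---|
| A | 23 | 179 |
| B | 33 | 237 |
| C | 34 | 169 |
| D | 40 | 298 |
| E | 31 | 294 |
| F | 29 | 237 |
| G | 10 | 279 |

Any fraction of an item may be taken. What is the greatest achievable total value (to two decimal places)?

Greedy by value/weight ratio, highest first.
Ratios (sorted): G 27.90, E 9.48, F 8.17, A 7.78, D 7.45, B 7.18, C 4.97
take G (10 @ 279); take E (31 @ 294); take 19/29 of F → 155.28. Capacity used 60/60.
Total value = 728.28

728.28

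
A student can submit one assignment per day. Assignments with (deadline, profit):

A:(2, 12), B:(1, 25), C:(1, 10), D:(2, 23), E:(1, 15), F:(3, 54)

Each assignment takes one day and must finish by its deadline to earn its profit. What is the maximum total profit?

102

By profit: F(d3,54), B(d1,25), D(d2,23), E(d1,15), A(d2,12), C(d1,10)
F→slot 3; B→slot 1; D→slot 2; E skipped; A skipped; C skipped.
Profit = 25 + 23 + 54 = 102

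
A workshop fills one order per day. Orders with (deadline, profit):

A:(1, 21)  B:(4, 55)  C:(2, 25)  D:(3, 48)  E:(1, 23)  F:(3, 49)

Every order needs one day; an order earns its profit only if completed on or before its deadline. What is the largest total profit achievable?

Profit order: B=55 F=49 D=48 C=25 E=23 A=21
Assign: B→slot 4, F→slot 3, D→slot 2, C→slot 1, E skipped, A skipped.
Slots: [1:C] [2:D] [3:F] [4:B]
Profit = 25 + 48 + 49 + 55 = 177

177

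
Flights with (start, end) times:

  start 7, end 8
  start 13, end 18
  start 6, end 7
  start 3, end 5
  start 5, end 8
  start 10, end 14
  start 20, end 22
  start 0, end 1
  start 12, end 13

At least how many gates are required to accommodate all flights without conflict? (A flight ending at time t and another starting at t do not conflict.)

2

The answer is the maximum number of intervals overlapping at any instant.
starts: [0, 3, 5, 6, 7, 10, 12, 13, 20]
ends:   [1, 5, 7, 8, 8, 13, 14, 18, 22]
s0→1 e1→0 s3→1 e5→0 s5→1 s6→2  — peak 2.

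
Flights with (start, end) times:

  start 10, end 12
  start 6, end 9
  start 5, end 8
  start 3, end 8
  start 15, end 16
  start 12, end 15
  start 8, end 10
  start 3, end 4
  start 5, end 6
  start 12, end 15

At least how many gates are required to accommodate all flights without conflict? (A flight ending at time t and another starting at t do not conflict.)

3

The answer is the maximum number of intervals overlapping at any instant.
starts: [3, 3, 5, 5, 6, 8, 10, 12, 12, 15]
ends:   [4, 6, 8, 8, 9, 10, 12, 15, 15, 16]
s3→1 s3→2 e4→1 s5→2 s5→3  — peak 3.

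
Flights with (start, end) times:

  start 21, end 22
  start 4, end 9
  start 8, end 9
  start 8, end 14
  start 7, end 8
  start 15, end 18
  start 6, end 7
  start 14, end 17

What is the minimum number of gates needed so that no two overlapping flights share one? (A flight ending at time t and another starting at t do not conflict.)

starts: [4, 6, 7, 8, 8, 14, 15, 21]
ends:   [7, 8, 9, 9, 14, 17, 18, 22]
s4→1 s6→2 e7→1 s7→2 e8→1 s8→2 s8→3  — peak 3.

3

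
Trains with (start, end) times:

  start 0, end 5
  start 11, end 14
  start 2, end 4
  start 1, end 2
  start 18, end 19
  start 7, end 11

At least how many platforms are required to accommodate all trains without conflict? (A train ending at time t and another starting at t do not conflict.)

Count concurrent intervals with a sweep; the peak is the room count.
starts: [0, 1, 2, 7, 11, 18]
ends:   [2, 4, 5, 11, 14, 19]
s0→1 s1→2  — peak 2.

2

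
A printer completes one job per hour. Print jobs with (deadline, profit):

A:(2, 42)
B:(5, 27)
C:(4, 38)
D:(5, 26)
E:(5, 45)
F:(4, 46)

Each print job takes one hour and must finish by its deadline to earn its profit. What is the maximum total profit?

Profit order: F=46 E=45 A=42 C=38 B=27 D=26
Assign: F→slot 4, E→slot 5, A→slot 2, C→slot 3, B→slot 1, D skipped.
Slots: [1:B] [2:A] [3:C] [4:F] [5:E]
Profit = 27 + 42 + 38 + 46 + 45 = 198

198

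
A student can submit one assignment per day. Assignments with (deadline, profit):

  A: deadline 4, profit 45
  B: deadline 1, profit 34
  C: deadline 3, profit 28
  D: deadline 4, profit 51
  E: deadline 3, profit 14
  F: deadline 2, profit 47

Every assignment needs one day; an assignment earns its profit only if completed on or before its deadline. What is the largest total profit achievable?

177

Profit order: D=51 F=47 A=45 B=34 C=28 E=14
Assign: D→slot 4, F→slot 2, A→slot 3, B→slot 1, C skipped, E skipped.
Slots: [1:B] [2:F] [3:A] [4:D]
Profit = 34 + 47 + 45 + 51 = 177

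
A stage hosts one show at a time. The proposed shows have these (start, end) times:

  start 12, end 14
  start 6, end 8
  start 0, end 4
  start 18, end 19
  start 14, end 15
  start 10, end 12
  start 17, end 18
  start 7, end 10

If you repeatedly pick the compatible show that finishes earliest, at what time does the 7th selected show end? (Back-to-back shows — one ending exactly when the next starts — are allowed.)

19

Order by finish time; keep every interval that doesn't clash with the previous kept one.
Sorted by end: (0,4)  (6,8)  (7,10)  (10,12)  (12,14)  (14,15)  (17,18)  (18,19)
take (0,4); take (6,8); take (10,12); take (12,14); take (14,15); take (17,18); take (18,19).
Selected: (0,4) (6,8) (10,12) (12,14) (14,15) (17,18) (18,19)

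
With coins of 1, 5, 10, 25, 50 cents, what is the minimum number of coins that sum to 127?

127 = 2×50 + 1×25 + 2×1
Total coins = 2 + 1 + 2 = 5

5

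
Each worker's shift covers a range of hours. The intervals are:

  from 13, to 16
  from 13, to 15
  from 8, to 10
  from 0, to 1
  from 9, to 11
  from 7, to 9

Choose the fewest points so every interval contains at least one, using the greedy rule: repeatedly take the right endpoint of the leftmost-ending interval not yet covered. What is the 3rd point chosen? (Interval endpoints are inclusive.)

15

Process intervals by earliest right end; each time one isn't hit yet, stab at its right endpoint.
By right end: [0,1]  [7,9]  [8,10]  [9,11]  [13,15]  [13,16]
[0,1] uncovered → point at 1; [7,9] uncovered → point at 9; [13,15] uncovered → point at 15.
Points: 1, 9, 15 (3 total).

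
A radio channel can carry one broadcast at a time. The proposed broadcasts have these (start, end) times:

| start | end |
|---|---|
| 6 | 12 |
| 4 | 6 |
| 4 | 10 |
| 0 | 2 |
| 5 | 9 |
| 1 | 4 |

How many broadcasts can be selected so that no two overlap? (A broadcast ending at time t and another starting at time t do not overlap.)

Sorted by end: (0,2)  (1,4)  (4,6)  (5,9)  (4,10)  (6,12)
take (0,2); take (4,6); skip (4,10); take (6,12).
Selected 3 broadcasts.

3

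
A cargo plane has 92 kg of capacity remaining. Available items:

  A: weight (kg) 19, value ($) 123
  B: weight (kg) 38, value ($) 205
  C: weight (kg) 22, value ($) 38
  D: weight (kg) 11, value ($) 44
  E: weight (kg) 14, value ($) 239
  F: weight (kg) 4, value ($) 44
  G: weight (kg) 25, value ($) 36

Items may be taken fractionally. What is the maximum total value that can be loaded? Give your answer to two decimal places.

665.36

Ratios (sorted): E 17.07, F 11.00, A 6.47, B 5.39, D 4.00, C 1.73, G 1.44
take E (14 @ 239); take F (4 @ 44); take A (19 @ 123); take B (38 @ 205); take D (11 @ 44); take 6/22 of C → 10.36. Capacity used 92/92.
Total value = 665.36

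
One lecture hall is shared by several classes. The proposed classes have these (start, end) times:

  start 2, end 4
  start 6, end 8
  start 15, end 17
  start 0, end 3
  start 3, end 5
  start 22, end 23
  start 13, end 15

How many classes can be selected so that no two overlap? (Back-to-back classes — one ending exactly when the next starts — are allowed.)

Sort by end time and greedily take each interval whose start is ≥ the last chosen end.
By end time: (0,3), (2,4), (3,5), (6,8), (13,15), (15,17), (22,23).
Pick (0,3); next start ≥ 3 → (3,5); next start ≥ 5 → (6,8); next start ≥ 8 → (13,15); next start ≥ 15 → (15,17); next start ≥ 17 → (22,23).
Selected 6 classes.

6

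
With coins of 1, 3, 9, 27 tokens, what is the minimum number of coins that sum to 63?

3

63 − 2×27→9 − 1×9→0
Total coins = 2 + 1 = 3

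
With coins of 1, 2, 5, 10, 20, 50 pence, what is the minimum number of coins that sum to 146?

146 = 2×50 + 2×20 + 1×5 + 1×1
Total coins = 2 + 2 + 1 + 1 = 6

6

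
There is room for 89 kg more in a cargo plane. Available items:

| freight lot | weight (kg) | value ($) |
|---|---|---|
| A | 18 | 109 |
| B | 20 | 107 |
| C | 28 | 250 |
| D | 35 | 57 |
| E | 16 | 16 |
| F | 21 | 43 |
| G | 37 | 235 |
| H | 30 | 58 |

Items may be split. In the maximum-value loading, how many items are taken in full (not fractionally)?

3

Ratios (sorted): C 8.93, G 6.35, A 6.06, B 5.35, F 2.05, H 1.93, D 1.63, E 1.00
take C (28 @ 250); take G (37 @ 235); take A (18 @ 109); take 6/20 of B → 32.10. Capacity used 89/89.
3 item(s) taken whole; one partial (take 6/20 of B).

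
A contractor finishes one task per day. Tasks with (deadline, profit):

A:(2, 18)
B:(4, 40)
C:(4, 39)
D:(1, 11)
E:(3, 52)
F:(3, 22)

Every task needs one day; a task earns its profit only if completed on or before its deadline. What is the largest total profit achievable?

Sort by profit descending; place each in the latest free slot ≤ its deadline.
Profit order: E=52 B=40 C=39 F=22 A=18 D=11
Assign: E→slot 3, B→slot 4, C→slot 2, F→slot 1, A skipped, D skipped.
Slots: [1:F] [2:C] [3:E] [4:B]
Profit = 22 + 39 + 52 + 40 = 153

153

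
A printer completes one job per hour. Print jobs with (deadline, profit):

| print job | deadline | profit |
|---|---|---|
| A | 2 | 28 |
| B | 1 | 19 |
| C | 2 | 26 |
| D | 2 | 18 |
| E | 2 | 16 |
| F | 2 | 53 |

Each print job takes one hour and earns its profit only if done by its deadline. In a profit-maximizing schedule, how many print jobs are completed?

Profit order: F=53 A=28 C=26 B=19 D=18 E=16
Assign: F→slot 2, A→slot 1, C skipped, B skipped, D skipped, E skipped.
Slots: [1:A] [2:F]
2 of 6 scheduled.

2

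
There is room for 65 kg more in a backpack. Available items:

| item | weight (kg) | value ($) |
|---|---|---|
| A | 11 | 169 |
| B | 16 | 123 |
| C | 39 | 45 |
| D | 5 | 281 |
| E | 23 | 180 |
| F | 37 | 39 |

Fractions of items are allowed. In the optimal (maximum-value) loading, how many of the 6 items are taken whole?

Order: D (281/5=56.20) > A (169/11=15.36) > E (180/23=7.83) > B (123/16=7.69) > C (45/39=1.15) > F (39/37=1.05)
Fill: take D (5 @ 281) → take A (11 @ 169) → take E (23 @ 180) → take B (16 @ 123) → take 10/39 of C → 11.54; 65/65 used.
4 item(s) taken whole; one partial (take 10/39 of C).

4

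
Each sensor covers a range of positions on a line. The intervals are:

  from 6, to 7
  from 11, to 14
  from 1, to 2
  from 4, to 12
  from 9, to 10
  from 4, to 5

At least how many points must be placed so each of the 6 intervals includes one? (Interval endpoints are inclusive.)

5

By right end: [1,2]  [4,5]  [6,7]  [9,10]  [4,12]  [11,14]
[1,2] uncovered → point at 2; [4,5] uncovered → point at 5; [6,7] uncovered → point at 7; [9,10] uncovered → point at 10; [11,14] uncovered → point at 14.
Points: 2, 5, 7, 10, 14 (5 total).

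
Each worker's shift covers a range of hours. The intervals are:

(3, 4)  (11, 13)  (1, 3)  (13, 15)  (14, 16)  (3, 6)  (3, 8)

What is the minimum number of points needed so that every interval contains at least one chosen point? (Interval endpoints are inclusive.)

Process intervals by earliest right end; each time one isn't hit yet, stab at its right endpoint.
By right end: [1,3]  [3,4]  [3,6]  [3,8]  [11,13]  [13,15]  [14,16]
[1,3] uncovered → point at 3; [11,13] uncovered → point at 13; [14,16] uncovered → point at 16.
Points: 3, 13, 16 (3 total).

3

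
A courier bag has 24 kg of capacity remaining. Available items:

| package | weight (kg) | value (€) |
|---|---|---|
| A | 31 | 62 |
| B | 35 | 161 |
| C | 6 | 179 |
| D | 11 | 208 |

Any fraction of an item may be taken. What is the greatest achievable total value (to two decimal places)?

419.20

Sort by value per unit weight and fill in that order.
Order: C (179/6=29.83) > D (208/11=18.91) > B (161/35=4.60) > A (62/31=2.00)
Fill: take C (6 @ 179) → take D (11 @ 208) → take 7/35 of B → 32.20; 24/24 used.
Total value = 419.20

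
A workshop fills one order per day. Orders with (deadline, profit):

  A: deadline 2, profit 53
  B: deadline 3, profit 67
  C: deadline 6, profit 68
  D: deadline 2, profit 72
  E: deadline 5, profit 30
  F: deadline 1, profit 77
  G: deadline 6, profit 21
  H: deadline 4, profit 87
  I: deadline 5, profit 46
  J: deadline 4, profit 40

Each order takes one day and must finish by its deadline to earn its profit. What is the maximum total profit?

417

Profit order: H=87 F=77 D=72 C=68 B=67 A=53 I=46 J=40 E=30 G=21
Assign: H→slot 4, F→slot 1, D→slot 2, C→slot 6, B→slot 3, A skipped, I→slot 5, J skipped, E skipped, G skipped.
Slots: [1:F] [2:D] [3:B] [4:H] [5:I] [6:C]
Profit = 77 + 72 + 67 + 87 + 46 + 68 = 417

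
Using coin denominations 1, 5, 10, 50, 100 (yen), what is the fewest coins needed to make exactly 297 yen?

10

Use the largest denomination that fits, subtract, and repeat.
297 = 2×100 + 1×50 + 4×10 + 1×5 + 2×1
Total coins = 2 + 1 + 4 + 1 + 2 = 10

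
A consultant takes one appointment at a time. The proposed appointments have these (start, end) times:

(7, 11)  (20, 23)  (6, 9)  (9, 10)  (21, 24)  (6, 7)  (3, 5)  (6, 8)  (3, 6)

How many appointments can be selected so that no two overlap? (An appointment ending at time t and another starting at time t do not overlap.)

Sort by end time and greedily take each interval whose start is ≥ the last chosen end.
By end time: (3,5), (3,6), (6,7), (6,8), (6,9), (9,10), (7,11), (20,23), (21,24).
Pick (3,5); next start ≥ 5 → (6,7); next start ≥ 7 → (9,10); next start ≥ 10 → (20,23).
Selected 4 appointments.

4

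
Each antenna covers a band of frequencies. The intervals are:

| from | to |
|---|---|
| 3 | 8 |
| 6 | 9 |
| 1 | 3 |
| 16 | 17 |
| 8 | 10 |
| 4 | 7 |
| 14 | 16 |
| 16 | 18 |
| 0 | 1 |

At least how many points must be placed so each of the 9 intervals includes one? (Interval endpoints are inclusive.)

4

Process intervals by earliest right end; each time one isn't hit yet, stab at its right endpoint.
By right end: [0,1]  [1,3]  [4,7]  [3,8]  [6,9]  [8,10]  [14,16]  [16,17]  [16,18]
[0,1] uncovered → point at 1; [4,7] uncovered → point at 7; [8,10] uncovered → point at 10; [14,16] uncovered → point at 16.
Points: 1, 7, 10, 16 (4 total).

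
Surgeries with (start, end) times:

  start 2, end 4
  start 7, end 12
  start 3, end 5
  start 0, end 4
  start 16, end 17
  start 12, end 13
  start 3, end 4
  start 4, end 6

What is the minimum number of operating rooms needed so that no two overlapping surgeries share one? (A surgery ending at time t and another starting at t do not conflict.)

4

Events (time:±→running): 0:+→1 2:+→2 3:+→3 3:+→4 … peak 4.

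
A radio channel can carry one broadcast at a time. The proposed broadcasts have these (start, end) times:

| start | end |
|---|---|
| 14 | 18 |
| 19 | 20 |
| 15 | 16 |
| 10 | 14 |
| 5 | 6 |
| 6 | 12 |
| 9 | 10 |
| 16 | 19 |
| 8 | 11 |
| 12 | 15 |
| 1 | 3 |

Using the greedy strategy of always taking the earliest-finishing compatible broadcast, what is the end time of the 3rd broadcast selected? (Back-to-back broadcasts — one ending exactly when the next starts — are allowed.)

Order by finish time; keep every interval that doesn't clash with the previous kept one.
Sorted by end: (1,3)  (5,6)  (9,10)  (8,11)  (6,12)  (10,14)  (12,15)  (15,16)  (14,18)  (16,19)  (19,20)
take (1,3); take (5,6); take (9,10); skip (8,11); skip (6,12); take (10,14); take (15,16); take (16,19); take (19,20).
Selected: (1,3) (5,6) (9,10) (10,14) (15,16) (16,19) (19,20)

10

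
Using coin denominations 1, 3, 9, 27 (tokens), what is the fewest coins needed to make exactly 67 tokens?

Use the largest denomination that fits, subtract, and repeat.
67 − 2×27→13 − 1×9→4 − 1×3→1 − 1×1→0
Total coins = 2 + 1 + 1 + 1 = 5

5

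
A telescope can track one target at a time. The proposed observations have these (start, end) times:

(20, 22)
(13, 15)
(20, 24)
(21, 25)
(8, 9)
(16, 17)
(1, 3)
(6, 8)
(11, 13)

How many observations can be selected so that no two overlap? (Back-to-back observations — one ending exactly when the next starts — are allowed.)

7

Sorted by end: (1,3)  (6,8)  (8,9)  (11,13)  (13,15)  (16,17)  (20,22)  (20,24)  (21,25)
take (1,3); take (6,8); take (8,9); take (11,13); take (13,15); take (16,17); take (20,22); skip (21,25).
Selected 7 observations.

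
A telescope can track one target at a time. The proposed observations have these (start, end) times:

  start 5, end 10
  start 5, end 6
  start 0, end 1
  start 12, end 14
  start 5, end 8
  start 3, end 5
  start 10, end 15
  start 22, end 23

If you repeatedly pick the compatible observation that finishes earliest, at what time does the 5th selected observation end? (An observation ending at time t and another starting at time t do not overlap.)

23

Order by finish time; keep every interval that doesn't clash with the previous kept one.
By end time: (0,1), (3,5), (5,6), (5,8), (5,10), (12,14), (10,15), (22,23).
Pick (0,1); next start ≥ 1 → (3,5); next start ≥ 5 → (5,6); next start ≥ 6 → (12,14); next start ≥ 14 → (22,23).
Selected: (0,1) (3,5) (5,6) (12,14) (22,23)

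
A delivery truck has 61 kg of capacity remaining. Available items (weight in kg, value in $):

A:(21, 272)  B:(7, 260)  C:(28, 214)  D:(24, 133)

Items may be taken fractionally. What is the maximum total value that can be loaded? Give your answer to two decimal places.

773.71

Ratios (sorted): B 37.14, A 12.95, C 7.64, D 5.54
take B (7 @ 260); take A (21 @ 272); take C (28 @ 214); take 5/24 of D → 27.71. Capacity used 61/61.
Total value = 773.71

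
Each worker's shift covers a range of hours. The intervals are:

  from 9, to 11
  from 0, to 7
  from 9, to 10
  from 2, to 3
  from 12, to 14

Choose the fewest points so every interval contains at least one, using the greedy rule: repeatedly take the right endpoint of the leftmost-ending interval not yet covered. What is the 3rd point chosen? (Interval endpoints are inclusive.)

Sorted: [2,3] [0,7] [9,10] [9,11] [12,14]
{[2,3],[0,7]} hit by 3; {[9,10],[9,11]} hit by 10; {[12,14]} hit by 14.
Points: 3, 10, 14 (3 total).

14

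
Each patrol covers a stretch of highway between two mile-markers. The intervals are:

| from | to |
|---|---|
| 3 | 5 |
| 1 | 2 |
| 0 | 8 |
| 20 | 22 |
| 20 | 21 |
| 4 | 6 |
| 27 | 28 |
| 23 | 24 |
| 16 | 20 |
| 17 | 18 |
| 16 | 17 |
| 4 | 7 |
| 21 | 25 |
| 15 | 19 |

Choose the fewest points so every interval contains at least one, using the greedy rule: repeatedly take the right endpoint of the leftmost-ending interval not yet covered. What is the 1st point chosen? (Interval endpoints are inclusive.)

2

Sort by right endpoint; whenever an interval is uncovered, place a point at its right end.
By right end: [1,2]  [3,5]  [4,6]  [4,7]  [0,8]  [16,17]  [17,18]  [15,19]  [16,20]  [20,21]  [20,22]  [23,24]  [21,25]  [27,28]
[1,2] uncovered → point at 2; [3,5] uncovered → point at 5; [16,17] uncovered → point at 17; [20,21] uncovered → point at 21; [23,24] uncovered → point at 24; [27,28] uncovered → point at 28.
Points: 2, 5, 17, 21, 24, 28 (6 total).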